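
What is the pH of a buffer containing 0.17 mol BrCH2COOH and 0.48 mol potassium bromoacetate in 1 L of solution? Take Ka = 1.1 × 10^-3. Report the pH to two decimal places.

pH = 3.41

pKa = −log(1.1 × 10^-3) = 2.959
Henderson–Hasselbalch: pH = pKa + log([BrCH2COO-]/[BrCH2COOH]) = 2.959 + log(0.48/0.17)
pH = 2.959 + (+0.451) = 3.41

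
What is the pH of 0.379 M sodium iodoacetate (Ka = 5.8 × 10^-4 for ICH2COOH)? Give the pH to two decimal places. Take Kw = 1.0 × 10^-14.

ICH2COO- is the conjugate base of the weak acid ICH2COOH.
Kb = Kw/Ka = 1.0×10^-14 / 5.8 × 10^-4 = 1.72 × 10^-11
Kb = x²/(0.379 − x) = 1.72 × 10^-11
Since Kb ≪ C₀, x ≈ √(Kb·C₀) = 2.55 × 10^-6 M.
pOH = 5.59, so pH = 14.00 − pOH = 8.41

pH = 8.41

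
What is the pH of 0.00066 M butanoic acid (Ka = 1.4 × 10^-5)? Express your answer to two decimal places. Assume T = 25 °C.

pH = 4.05

CH3(CH2)2COOH ⇌ CH3(CH2)2COO- + H+
From the ICE table, Ka = x²/(0.00066 − x) = 1.4 × 10^-5.
The 5% rule fails; solving x² + Ka·x − Ka·C₀ = 0 exactly:
x = (−Ka + √(Ka² + 4·Ka·C₀))/2 = 8.94 × 10^-5 M
pH = −log[H+] = −log(8.94 × 10^-5) = 4.05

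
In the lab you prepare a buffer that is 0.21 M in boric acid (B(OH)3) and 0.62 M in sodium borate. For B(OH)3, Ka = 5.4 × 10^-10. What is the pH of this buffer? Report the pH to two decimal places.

pH = 9.74

pKa = −log(5.4 × 10^-10) = 9.268
pH = pKa + log([A⁻]/[HA]) = 9.268 + log(0.62/0.21)
pH = 9.268 + (+0.470) = 9.74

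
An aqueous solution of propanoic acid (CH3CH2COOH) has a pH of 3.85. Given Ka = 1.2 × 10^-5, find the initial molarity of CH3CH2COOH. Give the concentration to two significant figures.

C₀ = 1.8 × 10^-3 M

[H+] = 10^(-3.85) = 1.41 × 10^-4 M = x
Ka = x²/(C₀ − x) ⇒ C₀ = x + x²/Ka
C₀ = 1.41 × 10^-4 + (1.41 × 10^-4)²/(1.2 × 10^-5) = 1.80 × 10^-3 M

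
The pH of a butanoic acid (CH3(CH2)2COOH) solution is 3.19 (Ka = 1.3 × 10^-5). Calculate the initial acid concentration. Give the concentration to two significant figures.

[H+] = 10^(-3.19) = 6.46 × 10^-4 M = x
Ka = x²/(C₀ − x) ⇒ C₀ = x + x²/Ka
C₀ = 6.46 × 10^-4 + (6.46 × 10^-4)²/(1.3 × 10^-5) = 3.27 × 10^-2 M

C₀ = 3.3 × 10^-2 M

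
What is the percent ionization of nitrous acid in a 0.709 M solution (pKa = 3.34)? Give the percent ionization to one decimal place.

HNO2 ⇌ NO2- + H+; let x = [H+] at equilibrium.
Ka = 10^(−3.34) = 4.57 × 10^-4
x ≈ √(Ka·C₀) = √(4.57 × 10^-4 × 0.709) = 1.80 × 10^-2 M
% ionization = x/C₀ × 100% = 1.80 × 10^-2/0.709 × 100% = 2.5%

2.5%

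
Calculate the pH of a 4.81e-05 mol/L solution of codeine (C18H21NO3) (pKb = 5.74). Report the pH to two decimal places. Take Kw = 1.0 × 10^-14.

pH = 8.93

C18H21NO3 + H2O ⇌ C18H22NO3+ + OH-
Kb = 10^(−5.74) = 1.82 × 10^-6
Kb = x²/(4.81e-05 − x) = 1.82 × 10^-6
The 5% rule fails; solving x² + Kb·x − Kb·C₀ = 0 exactly:
x = [−1.82e-06 + √(1.82e-06² + 3.5e-10)]/2 = 8.49 × 10^-6 M
pOH = 5.07, so pH = 14.00 − pOH = 8.93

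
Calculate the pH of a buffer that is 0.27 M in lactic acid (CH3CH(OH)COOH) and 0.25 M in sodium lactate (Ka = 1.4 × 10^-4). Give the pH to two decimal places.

pKa = −log(1.4 × 10^-4) = 3.854
Henderson–Hasselbalch: pH = pKa + log([CH3CH(OH)COO-]/[CH3CH(OH)COOH]) = 3.854 + log(0.25/0.27)
pH = 3.854 + (-0.033) = 3.82

pH = 3.82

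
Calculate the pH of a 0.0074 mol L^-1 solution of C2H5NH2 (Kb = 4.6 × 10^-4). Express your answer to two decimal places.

C2H5NH2 + H2O ⇌ C2H5NH3+ + OH-
From the ICE table, Kb = [OH-]²/(0.0074 − [OH-]) = 4.6 × 10^-4.
The 5% rule fails; solving [OH-]² + Kb·[OH-] − Kb·C₀ = 0 exactly:
[OH-] = [−0.00046 + √(0.00046² + 1.36e-05)]/2 = 1.63 × 10^-3 M
pOH = −log(1.63 × 10^-3) = 2.79; pH = 14.00 − 2.79 = 11.21

pH = 11.21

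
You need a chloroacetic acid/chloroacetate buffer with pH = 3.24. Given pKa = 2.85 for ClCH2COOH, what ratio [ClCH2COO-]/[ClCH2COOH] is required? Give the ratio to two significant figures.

ratio = 2.5

pH = pKa + log(r) ⇒ log(r) = 3.24 − 2.85 = +0.39
r = [ClCH2COO-]/[ClCH2COOH] = 10^(+0.39) = 2.45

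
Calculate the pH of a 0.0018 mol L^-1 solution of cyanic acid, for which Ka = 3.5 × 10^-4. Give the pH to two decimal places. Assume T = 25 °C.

pH = 3.20

HOCN ⇌ OCN- + H+
Let x = [H+] at equilibrium. Ka = x²/(0.0018 − x).
Here C₀/Ka ≈ 5.14, so the small-x approximation fails. Use the quadratic:
x = [−0.00035 + √(0.00035² + 2.52e-06)]/2 = 6.38 × 10^-4 M
pH = −log[H+] = −log(6.38 × 10^-4) = 3.20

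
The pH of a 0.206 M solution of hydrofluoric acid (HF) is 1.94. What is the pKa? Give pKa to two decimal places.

pKa = 3.17

[H+] = 10^(-1.94) = 1.15 × 10^-2 M
At equilibrium [HA] = 0.206 − 1.15 × 10^-2 = 1.94 × 10^-1 M
Ka = [H+][A-]/[HA] = (1.15 × 10^-2)² / 1.94 × 10^-1 = 6.82 × 10^-4
pKa = -log(6.82 × 10^-4) = 3.17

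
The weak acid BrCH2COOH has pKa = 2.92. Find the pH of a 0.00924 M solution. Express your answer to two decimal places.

BrCH2COOH ⇌ BrCH2COO- + H+
Ka = 10^(−2.92) = 1.20 × 10^-3
From the ICE table, Ka = [H+]²/(0.00924 − [H+]) = 1.20 × 10^-3.
[H+] is not negligible relative to C₀; solve [H+]² + 0.0012·[H+] − 1.11e-05 = 0.
[H+] = [−0.0012 + √(0.0012² + 4.44e-05)]/2 = 2.78 × 10^-3 M
pH = −log(2.78 × 10^-3) = 2.56

pH = 2.56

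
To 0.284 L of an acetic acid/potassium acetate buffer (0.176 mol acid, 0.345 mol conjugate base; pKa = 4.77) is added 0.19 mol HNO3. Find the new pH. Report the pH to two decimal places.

pH = 4.40

After neutralization: n(CH3COOH) = 0.366 mol, n(CH3COO-) = 0.155 mol.
pH = pKa + log([A⁻]/[HA]) = 4.77 + log(0.155/0.366) = 4.77 -0.373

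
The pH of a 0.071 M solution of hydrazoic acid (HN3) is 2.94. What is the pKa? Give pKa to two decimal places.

[H+] = 10^(-2.94) = 1.15 × 10^-3 M
At equilibrium [HA] = 0.071 − 1.15 × 10^-3 = 6.98 × 10^-2 M
Ka = [H+][A-]/[HA] = (1.15 × 10^-3)² / 6.98 × 10^-2 = 1.89 × 10^-5
pKa = -log(1.89 × 10^-5) = 4.72

pKa = 4.72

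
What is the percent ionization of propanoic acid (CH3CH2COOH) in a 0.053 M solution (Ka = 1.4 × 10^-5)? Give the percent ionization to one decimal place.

1.6%

CH3CH2COOH ⇌ CH3CH2COO- + H+; let x = [H+] at equilibrium.
x ≈ √(Ka·C₀) = √(1.4 × 10^-5 × 0.053) = 8.61 × 10^-4 M
Fraction ionized = 8.61 × 10^-4 / 0.053 = 0.0162 → 1.6%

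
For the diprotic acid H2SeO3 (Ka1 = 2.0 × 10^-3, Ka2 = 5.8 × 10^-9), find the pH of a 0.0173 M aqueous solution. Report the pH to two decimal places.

Since Ka1 ≫ Ka2, the first ionization dominates [H+].
Ka1 = x²/(0.0173 − x) = 2.0 × 10^-3
Solving the quadratic: x = (−Ka1 + √(Ka1² + 4·Ka1·C₀))/2 = 4.97 × 10^-3 M
pH = −log(4.97 × 10^-3) = 2.30

pH = 2.30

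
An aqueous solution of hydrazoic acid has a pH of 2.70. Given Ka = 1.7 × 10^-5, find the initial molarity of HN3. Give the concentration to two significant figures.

[H+] = 10^(-2.70) = 2.00 × 10^-3 M = x
Ka = x²/(C₀ − x) ⇒ C₀ = x + x²/Ka
C₀ = 2.00 × 10^-3 + (2.00 × 10^-3)²/(1.7 × 10^-5) = 2.37 × 10^-1 M

C₀ = 2.4 × 10^-1 M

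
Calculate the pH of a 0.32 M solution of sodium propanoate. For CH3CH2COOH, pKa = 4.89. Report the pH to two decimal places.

pH = 9.20

CH3CH2COO- is the conjugate base of the weak acid CH3CH2COOH.
Ka = 10^(−4.89) = 1.29 × 10^-5
Kb = Kw/Ka = 1.0×10^-14 / 1.29 × 10^-5 = 7.75 × 10^-10
From the ICE table, Kb = x²/(0.32 − x) = 7.75 × 10^-10.
Assume x ≪ 0.32: x ≈ √(7.75 × 10^-10 × 0.32) = 1.57 × 10^-5 M
pOH = 4.80, so pH = 14.00 − pOH = 9.20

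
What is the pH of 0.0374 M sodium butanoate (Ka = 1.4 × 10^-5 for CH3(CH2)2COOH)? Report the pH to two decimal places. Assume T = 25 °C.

CH3(CH2)2COO- is the conjugate base of the weak acid CH3(CH2)2COOH.
Kb = Kw/Ka = 1.0×10^-14 / 1.4 × 10^-5 = 7.14 × 10^-10
From the ICE table, Kb = [OH-]²/(0.0374 − [OH-]) = 7.14 × 10^-10.
Assume [OH-] ≪ 0.0374: [OH-] ≈ √(7.14 × 10^-10 × 0.0374) = 5.17 × 10^-6 M
Check: 0.014% ionized — well under 5%, approximation valid.
pOH = −log(5.17 × 10^-6) = 5.29; pH = 14.00 − 5.29 = 8.71

pH = 8.71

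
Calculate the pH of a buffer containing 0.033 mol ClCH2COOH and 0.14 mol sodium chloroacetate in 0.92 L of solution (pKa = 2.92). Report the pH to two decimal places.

Using pH = pKa + log([base]/[acid]) with [base]/[acid] = 0.14/0.033:
pH = 2.92 + (+0.628) = 3.55

pH = 3.55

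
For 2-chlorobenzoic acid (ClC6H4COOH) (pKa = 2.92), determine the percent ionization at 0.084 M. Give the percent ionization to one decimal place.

11.3%

ClC6H4COOH ⇌ ClC6H4COO- + H+; let x = [H+] at equilibrium.
Ka = 10^(−2.92) = 1.20 × 10^-3
Solve x² + 0.0012x − 0.000101 = 0 → x = 9.46 × 10^-3 M
% ionization = x/C₀ × 100% = 9.46 × 10^-3/0.084 × 100% = 11.3%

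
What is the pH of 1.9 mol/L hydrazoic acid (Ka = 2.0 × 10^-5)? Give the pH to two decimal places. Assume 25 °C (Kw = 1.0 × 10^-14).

HN3 ⇌ N3- + H+
From the ICE table, Ka = x²/(1.9 − x) = 2.0 × 10^-5.
Neglecting x in the denominator: x = √(2.0 × 10^-5 × 1.9) = 6.16 × 10^-3 M
(x/C₀ = 0.32% < 5%, so the approximation holds.)
pH = −log(6.16 × 10^-3) = 2.21

pH = 2.21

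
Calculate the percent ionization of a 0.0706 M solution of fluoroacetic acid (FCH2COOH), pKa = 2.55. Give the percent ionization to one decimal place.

18.1%

FCH2COOH ⇌ FCH2COO- + H+; let x = [H+] at equilibrium.
Ka = 10^(−2.55) = 2.82 × 10^-3
Ka = x²/(C₀ − x); solving the quadratic gives x = 1.28 × 10^-2 M.
Fraction ionized = 1.28 × 10^-2 / 0.0706 = 0.1813 → 18.1%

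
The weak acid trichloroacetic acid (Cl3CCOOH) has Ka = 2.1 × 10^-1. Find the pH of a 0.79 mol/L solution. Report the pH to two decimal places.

pH = 0.50

Cl3CCOOH ⇌ Cl3CCOO- + H+
Let x = [H+] at equilibrium. Ka = x²/(0.79 − x).
The 5% rule fails; solving x² + Ka·x − Ka·C₀ = 0 exactly:
x = (−Ka + √(Ka² + 4·Ka·C₀))/2 = 3.16 × 10^-1 M
pH = −log[H+] = −log(3.16 × 10^-1) = 0.50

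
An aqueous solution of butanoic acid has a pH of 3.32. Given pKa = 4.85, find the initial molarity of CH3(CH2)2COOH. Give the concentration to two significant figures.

[H+] = 10^(-3.32) = 4.79 × 10^-4 M = x
Ka = 10^(−4.85) = 1.41 × 10^-5
Ka = x²/(C₀ − x) ⇒ C₀ = x + x²/Ka
C₀ = 4.79 × 10^-4 + (4.79 × 10^-4)²/(1.41 × 10^-5) = 1.68 × 10^-2 M

C₀ = 1.7 × 10^-2 M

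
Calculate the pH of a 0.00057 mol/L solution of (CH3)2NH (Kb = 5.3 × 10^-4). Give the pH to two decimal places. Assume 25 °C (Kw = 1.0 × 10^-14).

(CH3)2NH + H2O ⇌ (CH3)2NH2+ + OH-
Kb = [OH-]²/(0.00057 − [OH-]) = 5.3 × 10^-4
The 5% rule fails; solving [OH-]² + Kb·[OH-] − Kb·C₀ = 0 exactly:
[OH-] = [−0.00053 + √(0.00053² + 1.21e-06)]/2 = 3.45 × 10^-4 M
pOH = −log(3.45 × 10^-4) = 3.46; pH = 14.00 − 3.46 = 10.54

pH = 10.54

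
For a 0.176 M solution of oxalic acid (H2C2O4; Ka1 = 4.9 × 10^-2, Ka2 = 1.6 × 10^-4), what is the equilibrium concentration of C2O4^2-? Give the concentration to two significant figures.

1.6 × 10^-4 M

First ionization gives [H+] ≈ [HC2O4-] = 7.15 × 10^-2 M.
Second step: Ka2 = [H+][C2O4^2-]/[HC2O4-] ≈ [C2O4^2-] (since [H+] ≈ [HC2O4-]).
So [C2O4^2-] ≈ Ka2.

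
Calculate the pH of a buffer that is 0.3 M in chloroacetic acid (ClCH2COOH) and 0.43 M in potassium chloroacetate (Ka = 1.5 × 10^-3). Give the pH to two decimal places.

pKa = −log(1.5 × 10^-3) = 2.824
Using pH = pKa + log([base]/[acid]) with [base]/[acid] = 0.43/0.3:
pH = 2.824 + (+0.156) = 2.98

pH = 2.98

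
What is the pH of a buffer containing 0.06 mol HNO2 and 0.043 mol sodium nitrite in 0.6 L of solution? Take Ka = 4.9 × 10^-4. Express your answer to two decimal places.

pH = 3.17

pKa = −log(4.9 × 10^-4) = 3.310
Using pH = pKa + log([base]/[acid]) with [base]/[acid] = 0.043/0.06:
pH = 3.310 + (-0.145) = 3.17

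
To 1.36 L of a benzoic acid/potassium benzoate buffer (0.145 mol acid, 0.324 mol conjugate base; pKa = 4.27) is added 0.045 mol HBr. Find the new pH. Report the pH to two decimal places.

pH = 4.44

After neutralization: n(C6H5COOH) = 0.19 mol, n(C6H5COO-) = 0.279 mol.
Henderson–Hasselbalch with mole ratio 0.279/0.19: pH = 4.27 + (+0.167)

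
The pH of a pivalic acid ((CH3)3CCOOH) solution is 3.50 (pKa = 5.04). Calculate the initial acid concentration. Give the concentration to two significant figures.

C₀ = 1.1 × 10^-2 M

[H+] = 10^(-3.50) = 3.16 × 10^-4 M = x
Ka = 10^(−5.04) = 9.12 × 10^-6
Ka = x²/(C₀ − x) ⇒ C₀ = x + x²/Ka
C₀ = 3.16 × 10^-4 + (3.16 × 10^-4)²/(9.12 × 10^-6) = 1.13 × 10^-2 M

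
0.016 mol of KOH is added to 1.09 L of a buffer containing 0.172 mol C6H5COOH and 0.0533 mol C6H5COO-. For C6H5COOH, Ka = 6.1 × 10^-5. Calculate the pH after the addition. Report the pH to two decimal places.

pH = 3.86

OH- converts C6H5COOH to C6H5COO-: C6H5COOH → 0.156 mol, C6H5COO- → 0.0693 mol.
pKa = −log(6.1 × 10^-5) = 4.215
Henderson–Hasselbalch with mole ratio 0.0693/0.156: pH = 4.215 + (-0.352)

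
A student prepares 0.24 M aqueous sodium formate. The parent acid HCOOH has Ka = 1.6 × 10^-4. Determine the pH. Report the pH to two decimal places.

HCOO- is the conjugate base of the weak acid HCOOH.
Kb = Kw/Ka = 1.0×10^-14 / 1.6 × 10^-4 = 6.25 × 10^-11
Let x = [OH-] at equilibrium. Kb = x²/(0.24 − x).
Since Kb ≪ C₀, x ≈ √(Kb·C₀) = 3.87 × 10^-6 M.
pOH = 5.41, so pH = 14.00 − pOH = 8.59

pH = 8.59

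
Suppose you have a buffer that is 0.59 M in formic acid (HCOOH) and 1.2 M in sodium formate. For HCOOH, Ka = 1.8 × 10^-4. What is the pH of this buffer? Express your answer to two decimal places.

pH = 4.05

pKa = −log(1.8 × 10^-4) = 3.745
Using pH = pKa + log([base]/[acid]) with [base]/[acid] = 1.2/0.59:
pH = 3.745 + (+0.308) = 4.05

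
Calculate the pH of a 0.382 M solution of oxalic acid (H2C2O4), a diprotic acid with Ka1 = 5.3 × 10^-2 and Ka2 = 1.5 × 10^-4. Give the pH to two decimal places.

Ka1 ≫ Ka2, so treat the first dissociation as the only significant source of H+.
Ka1 = x²/(0.382 − x) = 5.3 × 10^-2
Solving the quadratic: x = (−Ka1 + √(Ka1² + 4·Ka1·C₀))/2 = 1.18 × 10^-1 M
pH = −log(1.18 × 10^-1) = 0.93

pH = 0.93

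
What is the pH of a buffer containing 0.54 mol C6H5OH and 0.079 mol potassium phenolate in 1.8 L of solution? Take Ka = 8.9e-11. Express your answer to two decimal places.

pKa = −log(8.9 × 10^-11) = 10.051
pH = pKa + log([A⁻]/[HA]) = 10.051 + log(0.079/0.54)
pH = 10.051 + (-0.835) = 9.22

pH = 9.22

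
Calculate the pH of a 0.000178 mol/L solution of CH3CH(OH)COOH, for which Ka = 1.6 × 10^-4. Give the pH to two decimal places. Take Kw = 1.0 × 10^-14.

CH3CH(OH)COOH ⇌ CH3CH(OH)COO- + H+
From the ICE table, Ka = x²/(0.000178 − x) = 1.6 × 10^-4.
x is not negligible relative to C₀; solve x² + 0.00016·x − 2.85e-08 = 0.
x = [−0.00016 + √(0.00016² + 1.14e-07)]/2 = 1.07 × 10^-4 M
pH = −log[H+] = −log(1.07 × 10^-4) = 3.97

pH = 3.97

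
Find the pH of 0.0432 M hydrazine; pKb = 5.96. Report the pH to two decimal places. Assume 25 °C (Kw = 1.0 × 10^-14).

N2H4 + H2O ⇌ N2H5+ + OH-
Kb = 10^(−5.96) = 1.10 × 10^-6
From the ICE table, Kb = [OH-]²/(0.0432 − [OH-]) = 1.10 × 10^-6.
Since Kb ≪ C₀, [OH-] ≈ √(Kb·C₀) = 2.18 × 10^-4 M.
([OH-]/C₀ = 0.5% < 5%, so the approximation holds.)
pOH = −log(2.18 × 10^-4) = 3.66; pH = 14.00 − 3.66 = 10.34

pH = 10.34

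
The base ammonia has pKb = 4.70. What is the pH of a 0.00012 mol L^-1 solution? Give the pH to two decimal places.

NH3 + H2O ⇌ NH4+ + OH-
Kb = 10^(−4.70) = 2.00 × 10^-5
Kb = [OH-]²/(0.00012 − [OH-]) = 2.00 × 10^-5
The 5% rule fails; solving [OH-]² + Kb·[OH-] − Kb·C₀ = 0 exactly:
[OH-] = (−Kb + √(Kb² + 4·Kb·C₀))/2 = 4.00 × 10^-5 M
pOH = 4.40, so pH = 14.00 − pOH = 9.60

pH = 9.60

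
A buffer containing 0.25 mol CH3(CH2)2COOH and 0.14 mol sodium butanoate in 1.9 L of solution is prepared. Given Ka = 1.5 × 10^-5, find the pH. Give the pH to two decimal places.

pH = 4.57

pKa = −log(1.5 × 10^-5) = 4.824
Using pH = pKa + log([base]/[acid]) with [base]/[acid] = 0.14/0.25:
pH = 4.824 + (-0.252) = 4.57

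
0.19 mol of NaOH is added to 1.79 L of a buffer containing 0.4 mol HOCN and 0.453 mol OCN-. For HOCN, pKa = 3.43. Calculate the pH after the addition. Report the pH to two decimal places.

pH = 3.92

After neutralization: n(HOCN) = 0.21 mol, n(OCN-) = 0.643 mol.
pH = pKa + log([A⁻]/[HA]) = 3.43 + log(0.643/0.21) = 3.43 +0.486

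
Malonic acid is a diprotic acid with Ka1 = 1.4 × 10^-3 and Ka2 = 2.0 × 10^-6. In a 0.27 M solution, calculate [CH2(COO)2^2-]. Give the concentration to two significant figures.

First ionization gives [H+] ≈ [CH2(COOH)COO-] = 1.88 × 10^-2 M.
Second step: Ka2 = [H+][CH2(COO)2^2-]/[CH2(COOH)COO-] ≈ [CH2(COO)2^2-] (since [H+] ≈ [CH2(COOH)COO-]).
So [CH2(COO)2^2-] ≈ Ka2.

2.0 × 10^-6 M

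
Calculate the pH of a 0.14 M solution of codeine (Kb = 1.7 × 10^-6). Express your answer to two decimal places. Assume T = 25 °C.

C18H21NO3 + H2O ⇌ C18H22NO3+ + OH-
Kb = [OH-]²/(0.14 − [OH-]) = 1.7 × 10^-6
Assume [OH-] ≪ 0.14: [OH-] ≈ √(1.7 × 10^-6 × 0.14) = 4.88 × 10^-4 M
pOH = −log(4.88 × 10^-4) = 3.31; pH = 14.00 − 3.31 = 10.69

pH = 10.69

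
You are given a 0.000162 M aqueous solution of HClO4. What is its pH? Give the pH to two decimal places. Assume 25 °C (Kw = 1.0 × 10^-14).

pH = 3.79

HClO4 is a strong acid and dissociates completely, so [H+] = 0.000162 M.
pH = -log(0.000162) = 3.79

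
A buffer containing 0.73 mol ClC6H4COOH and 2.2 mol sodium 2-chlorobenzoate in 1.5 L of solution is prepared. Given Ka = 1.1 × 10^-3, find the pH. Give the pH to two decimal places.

pH = 3.44

pKa = −log(1.1 × 10^-3) = 2.959
pH = pKa + log([A⁻]/[HA]) = 2.959 + log(2.2/0.73)
pH = 2.959 + (+0.479) = 3.44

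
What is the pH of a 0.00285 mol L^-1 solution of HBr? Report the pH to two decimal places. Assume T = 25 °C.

HBr is a strong acid and dissociates completely, so [H+] = 0.00285 M.
pH = -log(0.00285) = 2.55

pH = 2.55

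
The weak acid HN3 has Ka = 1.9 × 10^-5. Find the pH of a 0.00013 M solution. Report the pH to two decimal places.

pH = 4.39

HN3 ⇌ N3- + H+
Let x = [H+] at equilibrium. Ka = x²/(0.00013 − x).
The 5% rule fails; solving x² + Ka·x − Ka·C₀ = 0 exactly:
x = (−Ka + √(Ka² + 4·Ka·C₀))/2 = 4.11 × 10^-5 M
pH = −log(4.11 × 10^-5) = 4.39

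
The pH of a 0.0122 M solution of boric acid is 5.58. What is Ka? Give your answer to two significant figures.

Ka = 5.7 × 10^-10

[H+] = 10^(-5.58) = 2.63 × 10^-6 M
At equilibrium [HA] = 0.0122 − 2.63 × 10^-6 = 1.22 × 10^-2 M
Ka = [H+][A-]/[HA] = (2.63 × 10^-6)² / 1.22 × 10^-2 = 5.7 × 10^-10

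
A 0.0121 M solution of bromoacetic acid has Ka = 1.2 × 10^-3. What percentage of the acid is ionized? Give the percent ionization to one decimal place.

BrCH2COOH ⇌ BrCH2COO- + H+; let x = [H+] at equilibrium.
Ka = x²/(C₀ − x); solving the quadratic gives x = 3.26 × 10^-3 M.
% ionization = x/C₀ × 100% = 3.26 × 10^-3/0.0121 × 100% = 26.9%

26.9%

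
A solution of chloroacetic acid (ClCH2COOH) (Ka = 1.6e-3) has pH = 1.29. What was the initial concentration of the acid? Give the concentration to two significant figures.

[H+] = 10^(-1.29) = 5.13 × 10^-2 M = x
Ka = x²/(C₀ − x) ⇒ C₀ = x + x²/Ka
C₀ = 5.13 × 10^-2 + (5.13 × 10^-2)²/(1.6 × 10^-3) = 1.70 M

C₀ = 1.7 M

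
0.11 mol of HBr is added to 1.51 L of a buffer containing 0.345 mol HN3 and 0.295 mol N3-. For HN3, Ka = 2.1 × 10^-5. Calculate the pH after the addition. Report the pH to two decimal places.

pH = 4.29

After neutralization: n(HN3) = 0.455 mol, n(N3-) = 0.185 mol.
pKa = −log(2.1 × 10^-5) = 4.678
pH = pKa + log([A⁻]/[HA]) = 4.678 + log(0.185/0.455) = 4.678 -0.391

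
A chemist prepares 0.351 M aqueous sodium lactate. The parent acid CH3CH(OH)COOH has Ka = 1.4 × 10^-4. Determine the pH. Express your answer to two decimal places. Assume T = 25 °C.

CH3CH(OH)COO- is the conjugate base of the weak acid CH3CH(OH)COOH.
Kb = Kw/Ka = 1.0×10^-14 / 1.4 × 10^-4 = 7.14 × 10^-11
Kb = x²/(0.351 − x) = 7.14 × 10^-11
Neglecting x in the denominator: x = √(7.14 × 10^-11 × 0.351) = 5.01 × 10^-6 M
pOH = −log(5.01 × 10^-6) = 5.30; pH = 14.00 − 5.30 = 8.70

pH = 8.70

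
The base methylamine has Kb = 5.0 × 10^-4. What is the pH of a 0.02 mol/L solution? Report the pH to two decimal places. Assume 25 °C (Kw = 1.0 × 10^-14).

CH3NH2 + H2O ⇌ CH3NH3+ + OH-
From the ICE table, Kb = x²/(0.02 − x) = 5.0 × 10^-4.
x is not negligible relative to C₀; solve x² + 0.0005·x − 1e-05 = 0.
x = [−0.0005 + √(0.0005² + 4e-05)]/2 = 2.92 × 10^-3 M
pOH = −log(2.92 × 10^-3) = 2.53; pH = 14.00 − 2.53 = 11.47

pH = 11.47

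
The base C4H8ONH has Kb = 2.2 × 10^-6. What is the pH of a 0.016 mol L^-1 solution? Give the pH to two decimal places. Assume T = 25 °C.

C4H8ONH + H2O ⇌ C4H8ONH2+ + OH-
From the ICE table, Kb = x²/(0.016 − x) = 2.2 × 10^-6.
Since Kb ≪ C₀, x ≈ √(Kb·C₀) = 1.88 × 10^-4 M.
(x/C₀ = 1.2% < 5%, so the approximation holds.)
pOH = 3.73, so pH = 14.00 − pOH = 10.27

pH = 10.27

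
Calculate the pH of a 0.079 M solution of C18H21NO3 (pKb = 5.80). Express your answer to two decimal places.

C18H21NO3 + H2O ⇌ C18H22NO3+ + OH-
Kb = 10^(−5.80) = 1.58 × 10^-6
From the ICE table, Kb = [OH-]²/(0.079 − [OH-]) = 1.58 × 10^-6.
Assume [OH-] ≪ 0.079: [OH-] ≈ √(1.58 × 10^-6 × 0.079) = 3.53 × 10^-4 M
pOH = −log(3.53 × 10^-4) = 3.45; pH = 14.00 − 3.45 = 10.55

pH = 10.55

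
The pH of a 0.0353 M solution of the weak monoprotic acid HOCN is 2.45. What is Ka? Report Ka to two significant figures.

[H+] = 10^(-2.45) = 3.55 × 10^-3 M
At equilibrium [HA] = 0.0353 − 3.55 × 10^-3 = 3.18 × 10^-2 M
Ka = [H+][A-]/[HA] = (3.55 × 10^-3)² / 3.18 × 10^-2 = 4.0 × 10^-4

Ka = 4.0 × 10^-4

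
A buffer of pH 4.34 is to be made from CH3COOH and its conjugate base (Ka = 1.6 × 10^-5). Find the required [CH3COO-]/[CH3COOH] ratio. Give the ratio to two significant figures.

ratio = 0.35

pKa = -log(1.6 × 10^-5) = 4.796
pH = pKa + log(r) ⇒ log(r) = 4.34 − 4.796 = -0.456
r = [CH3COO-]/[CH3COOH] = 10^(-0.456) = 0.35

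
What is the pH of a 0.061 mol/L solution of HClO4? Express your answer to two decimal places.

pH = 1.21

HClO4 is a strong acid and dissociates completely, so [H+] = 0.061 M.
pH = -log(0.061) = 1.21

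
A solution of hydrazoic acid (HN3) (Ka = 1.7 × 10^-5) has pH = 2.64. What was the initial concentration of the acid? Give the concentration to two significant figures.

[H+] = 10^(-2.64) = 2.29 × 10^-3 M = x
Ka = x²/(C₀ − x) ⇒ C₀ = x + x²/Ka
C₀ = 2.29 × 10^-3 + (2.29 × 10^-3)²/(1.7 × 10^-5) = 3.11 × 10^-1 M

C₀ = 3.1 × 10^-1 M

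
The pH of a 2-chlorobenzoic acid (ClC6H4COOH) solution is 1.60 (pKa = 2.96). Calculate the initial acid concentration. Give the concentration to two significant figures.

C₀ = 6.0 × 10^-1 M

[H+] = 10^(-1.60) = 2.51 × 10^-2 M = x
Ka = 10^(−2.96) = 1.10 × 10^-3
Ka = x²/(C₀ − x) ⇒ C₀ = x + x²/Ka
C₀ = 2.51 × 10^-2 + (2.51 × 10^-2)²/(1.10 × 10^-3) = 5.98 × 10^-1 M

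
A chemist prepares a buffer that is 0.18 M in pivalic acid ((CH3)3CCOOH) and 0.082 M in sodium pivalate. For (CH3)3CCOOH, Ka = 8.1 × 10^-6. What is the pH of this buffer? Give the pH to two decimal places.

pKa = −log(8.1 × 10^-6) = 5.092
Henderson–Hasselbalch: pH = pKa + log([(CH3)3CCOO-]/[(CH3)3CCOOH]) = 5.092 + log(0.082/0.18)
pH = 5.092 + (-0.341) = 4.75

pH = 4.75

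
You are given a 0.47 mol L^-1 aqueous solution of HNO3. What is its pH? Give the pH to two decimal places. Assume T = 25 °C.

pH = 0.33

HNO3 is a strong acid and dissociates completely, so [H+] = 0.47 M.
pH = -log(0.47) = 0.33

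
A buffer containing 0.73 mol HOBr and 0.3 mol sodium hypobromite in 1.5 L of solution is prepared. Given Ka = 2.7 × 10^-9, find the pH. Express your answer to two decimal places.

pKa = −log(2.7 × 10^-9) = 8.569
pH = pKa + log([A⁻]/[HA]) = 8.569 + log(0.3/0.73)
pH = 8.569 + (-0.386) = 8.18

pH = 8.18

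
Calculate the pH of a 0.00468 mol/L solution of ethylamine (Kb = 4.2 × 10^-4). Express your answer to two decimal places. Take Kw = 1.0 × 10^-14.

pH = 11.08

C2H5NH2 + H2O ⇌ C2H5NH3+ + OH-
From the ICE table, Kb = [OH-]²/(0.00468 − [OH-]) = 4.2 × 10^-4.
[OH-] is not negligible relative to C₀; solve [OH-]² + 0.00042·[OH-] − 1.97e-06 = 0.
[OH-] = [−0.00042 + √(0.00042² + 7.86e-06)]/2 = 1.21 × 10^-3 M
pOH = 2.92, so pH = 14.00 − pOH = 11.08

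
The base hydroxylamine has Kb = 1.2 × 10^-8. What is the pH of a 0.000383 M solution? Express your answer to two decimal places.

NH2OH + H2O ⇌ NH3OH+ + OH-
Let x = [OH-] at equilibrium. Kb = x²/(0.000383 − x).
Neglecting x in the denominator: x = √(1.2 × 10^-8 × 0.000383) = 2.14 × 10^-6 M
(x/C₀ = 0.56% < 5%, so the approximation holds.)
pOH = −log(2.14 × 10^-6) = 5.67; pH = 14.00 − 5.67 = 8.33

pH = 8.33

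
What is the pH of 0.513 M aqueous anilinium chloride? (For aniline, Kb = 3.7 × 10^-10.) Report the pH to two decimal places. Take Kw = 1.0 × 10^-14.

C6H5NH3+ is the conjugate acid of the weak base C6H5NH2.
Ka = Kw/Kb = 1.0×10^-14 / 3.7 × 10^-10 = 2.70 × 10^-5
Ka = x²/(0.513 − x) = 2.70 × 10^-5
Assume x ≪ 0.513: x ≈ √(2.70 × 10^-5 × 0.513) = 3.72 × 10^-3 M
(x/C₀ = 0.73% < 5%, so the approximation holds.)
pH = −log(3.72 × 10^-3) = 2.43

pH = 2.43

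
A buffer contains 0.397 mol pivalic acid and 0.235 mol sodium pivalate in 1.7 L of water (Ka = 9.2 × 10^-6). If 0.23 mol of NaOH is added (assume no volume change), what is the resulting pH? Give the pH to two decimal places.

pH = 5.48

OH- converts (CH3)3CCOOH to (CH3)3CCOO-: (CH3)3CCOOH → 0.167 mol, (CH3)3CCOO- → 0.465 mol.
pKa = −log(9.2 × 10^-6) = 5.036
Henderson–Hasselbalch with mole ratio 0.465/0.167: pH = 5.036 + (+0.445)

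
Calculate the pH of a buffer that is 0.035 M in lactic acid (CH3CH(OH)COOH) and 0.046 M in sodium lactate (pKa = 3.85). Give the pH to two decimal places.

pH = 3.97

Henderson–Hasselbalch: pH = pKa + log([CH3CH(OH)COO-]/[CH3CH(OH)COOH]) = 3.85 + log(0.046/0.035)
pH = 3.85 + (+0.119) = 3.97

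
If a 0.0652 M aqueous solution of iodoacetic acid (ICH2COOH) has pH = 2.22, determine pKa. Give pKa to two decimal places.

[H+] = 10^(-2.22) = 6.03 × 10^-3 M
At equilibrium [HA] = 0.0652 − 6.03 × 10^-3 = 5.92 × 10^-2 M
Ka = [H+][A-]/[HA] = (6.03 × 10^-3)² / 5.92 × 10^-2 = 6.14 × 10^-4
pKa = -log(6.14 × 10^-4) = 3.21

pKa = 3.21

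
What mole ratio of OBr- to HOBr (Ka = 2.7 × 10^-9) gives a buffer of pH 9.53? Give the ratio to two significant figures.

ratio = 9.1

pKa = -log(2.7 × 10^-9) = 8.569
pH = pKa + log(r) ⇒ log(r) = 9.53 − 8.569 = +0.961
r = [OBr-]/[HOBr] = 10^(+0.961) = 9.14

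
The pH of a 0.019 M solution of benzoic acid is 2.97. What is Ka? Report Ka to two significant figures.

Ka = 6.4 × 10^-5

[H+] = 10^(-2.97) = 1.07 × 10^-3 M
At equilibrium [HA] = 0.019 − 1.07 × 10^-3 = 1.79 × 10^-2 M
Ka = [H+][A-]/[HA] = (1.07 × 10^-3)² / 1.79 × 10^-2 = 6.4 × 10^-5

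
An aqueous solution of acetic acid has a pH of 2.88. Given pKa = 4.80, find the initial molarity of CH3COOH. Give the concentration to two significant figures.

C₀ = 1.1 × 10^-1 M

[H+] = 10^(-2.88) = 1.32 × 10^-3 M = x
Ka = 10^(−4.80) = 1.58 × 10^-5
Ka = x²/(C₀ − x) ⇒ C₀ = x + x²/Ka
C₀ = 1.32 × 10^-3 + (1.32 × 10^-3)²/(1.58 × 10^-5) = 1.12 × 10^-1 M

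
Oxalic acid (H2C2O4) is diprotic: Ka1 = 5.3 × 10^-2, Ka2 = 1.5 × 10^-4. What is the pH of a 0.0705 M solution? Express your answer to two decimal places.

Since Ka1 ≫ Ka2, the first ionization dominates [H+].
Ka1 = x²/(0.0705 − x) = 5.3 × 10^-2
Solving the quadratic: x = (−Ka1 + √(Ka1² + 4·Ka1·C₀))/2 = 4.01 × 10^-2 M
pH = −log(4.01 × 10^-2) = 1.40

pH = 1.40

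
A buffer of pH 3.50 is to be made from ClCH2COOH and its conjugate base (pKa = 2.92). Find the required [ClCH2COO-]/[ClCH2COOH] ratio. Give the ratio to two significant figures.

ratio = 3.8

pH = pKa + log(r) ⇒ log(r) = 3.50 − 2.92 = +0.58
r = [ClCH2COO-]/[ClCH2COOH] = 10^(+0.58) = 3.8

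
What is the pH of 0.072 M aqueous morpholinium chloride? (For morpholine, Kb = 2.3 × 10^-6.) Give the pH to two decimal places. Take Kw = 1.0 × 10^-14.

pH = 4.75

C4H8ONH2+ is the conjugate acid of the weak base C4H8ONH.
Ka = Kw/Kb = 1.0×10^-14 / 2.3 × 10^-6 = 4.35 × 10^-9
Let x = [H+] at equilibrium. Ka = x²/(0.072 − x).
Neglecting x in the denominator: x = √(4.35 × 10^-9 × 0.072) = 1.77 × 10^-5 M
pH = −log(1.77 × 10^-5) = 4.75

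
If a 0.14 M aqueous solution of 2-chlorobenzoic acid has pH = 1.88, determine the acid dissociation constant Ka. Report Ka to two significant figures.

Ka = 1.4 × 10^-3

[H+] = 10^(-1.88) = 1.32 × 10^-2 M
At equilibrium [HA] = 0.14 − 1.32 × 10^-2 = 1.27 × 10^-1 M
Ka = [H+][A-]/[HA] = (1.32 × 10^-2)² / 1.27 × 10^-1 = 1.4 × 10^-3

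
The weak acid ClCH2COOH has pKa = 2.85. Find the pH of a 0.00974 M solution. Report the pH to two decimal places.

ClCH2COOH ⇌ ClCH2COO- + H+
Ka = 10^(−2.85) = 1.41 × 10^-3
Let x = [H+] at equilibrium. Ka = x²/(0.00974 − x).
Here C₀/Ka ≈ 6.91, so the small-x approximation fails. Use the quadratic:
x = [−0.00141 + √(0.00141² + 5.49e-05)]/2 = 3.07 × 10^-3 M
pH = −log(3.07 × 10^-3) = 2.51

pH = 2.51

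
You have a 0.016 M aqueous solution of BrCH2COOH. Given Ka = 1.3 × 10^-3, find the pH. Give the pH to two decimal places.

BrCH2COOH ⇌ BrCH2COO- + H+
Ka = [H+]²/(0.016 − [H+]) = 1.3 × 10^-3
The 5% rule fails; solving [H+]² + Ka·[H+] − Ka·C₀ = 0 exactly:
[H+] = (−Ka + √(Ka² + 4·Ka·C₀))/2 = 3.96 × 10^-3 M
pH = −log(3.96 × 10^-3) = 2.40

pH = 2.40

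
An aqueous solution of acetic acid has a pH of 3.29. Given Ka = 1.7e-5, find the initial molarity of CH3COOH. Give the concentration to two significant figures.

C₀ = 1.6 × 10^-2 M

[H+] = 10^(-3.29) = 5.13 × 10^-4 M = x
Ka = x²/(C₀ − x) ⇒ C₀ = x + x²/Ka
C₀ = 5.13 × 10^-4 + (5.13 × 10^-4)²/(1.7 × 10^-5) = 1.60 × 10^-2 M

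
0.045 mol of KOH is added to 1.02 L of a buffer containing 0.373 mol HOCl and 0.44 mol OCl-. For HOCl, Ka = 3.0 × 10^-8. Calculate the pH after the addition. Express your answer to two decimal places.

pH = 7.69

OH- converts HOCl to OCl-: HOCl → 0.328 mol, OCl- → 0.485 mol.
pKa = −log(3.0 × 10^-8) = 7.523
pH = pKa + log([A⁻]/[HA]) = 7.523 + log(0.485/0.328) = 7.523 +0.170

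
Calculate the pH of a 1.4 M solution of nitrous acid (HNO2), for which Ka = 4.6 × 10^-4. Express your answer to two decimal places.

pH = 1.60

HNO2 ⇌ NO2- + H+
Ka = x²/(1.4 − x) = 4.6 × 10^-4
Neglecting x in the denominator: x = √(4.6 × 10^-4 × 1.4) = 2.54 × 10^-2 M
Check: 1.8% ionized — well under 5%, approximation valid.
pH = −log[H+] = −log(2.54 × 10^-2) = 1.60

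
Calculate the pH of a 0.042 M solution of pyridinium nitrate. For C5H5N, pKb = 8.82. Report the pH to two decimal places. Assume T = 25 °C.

pH = 3.28

C5H5NH+ is the conjugate acid of the weak base C5H5N.
Kb = 10^(−8.82) = 1.51 × 10^-9
Ka = Kw/Kb = 1.0×10^-14 / 1.51 × 10^-9 = 6.62 × 10^-6
From the ICE table, Ka = [H+]²/(0.042 − [H+]) = 6.62 × 10^-6.
Neglecting [H+] in the denominator: [H+] = √(6.62 × 10^-6 × 0.042) = 5.27 × 10^-4 M
Check: 1.3% ionized — well under 5%, approximation valid.
pH = −log[H+] = −log(5.27 × 10^-4) = 3.28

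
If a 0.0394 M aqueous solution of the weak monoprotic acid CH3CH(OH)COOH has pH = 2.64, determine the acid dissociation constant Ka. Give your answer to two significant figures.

[H+] = 10^(-2.64) = 2.29 × 10^-3 M
At equilibrium [HA] = 0.0394 − 2.29 × 10^-3 = 3.71 × 10^-2 M
Ka = [H+][A-]/[HA] = (2.29 × 10^-3)² / 3.71 × 10^-2 = 1.4 × 10^-4

Ka = 1.4 × 10^-4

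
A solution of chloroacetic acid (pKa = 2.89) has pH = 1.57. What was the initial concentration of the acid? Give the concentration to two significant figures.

[H+] = 10^(-1.57) = 2.69 × 10^-2 M = x
Ka = 10^(−2.89) = 1.29 × 10^-3
Ka = x²/(C₀ − x) ⇒ C₀ = x + x²/Ka
C₀ = 2.69 × 10^-2 + (2.69 × 10^-2)²/(1.29 × 10^-3) = 5.88 × 10^-1 M

C₀ = 5.9 × 10^-1 M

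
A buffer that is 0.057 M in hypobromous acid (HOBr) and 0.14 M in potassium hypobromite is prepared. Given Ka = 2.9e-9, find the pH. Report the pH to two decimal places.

pKa = −log(2.9 × 10^-9) = 8.538
Henderson–Hasselbalch: pH = pKa + log([OBr-]/[HOBr]) = 8.538 + log(0.14/0.057)
pH = 8.538 + (+0.390) = 8.93

pH = 8.93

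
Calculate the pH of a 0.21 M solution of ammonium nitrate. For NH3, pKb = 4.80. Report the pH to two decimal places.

pH = 4.94

NH4+ is the conjugate acid of the weak base NH3.
Kb = 10^(−4.80) = 1.58 × 10^-5
Ka = Kw/Kb = 1.0×10^-14 / 1.58 × 10^-5 = 6.33 × 10^-10
Let x = [H+] at equilibrium. Ka = x²/(0.21 − x).
Since Ka ≪ C₀, x ≈ √(Ka·C₀) = 1.15 × 10^-5 M.
(x/C₀ = 0.0055% < 5%, so the approximation holds.)
pH = −log(1.15 × 10^-5) = 4.94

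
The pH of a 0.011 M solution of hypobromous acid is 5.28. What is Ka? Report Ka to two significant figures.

Ka = 2.5 × 10^-9

[H+] = 10^(-5.28) = 5.25 × 10^-6 M
At equilibrium [HA] = 0.011 − 5.25 × 10^-6 = 1.10 × 10^-2 M
Ka = [H+][A-]/[HA] = (5.25 × 10^-6)² / 1.10 × 10^-2 = 2.5 × 10^-9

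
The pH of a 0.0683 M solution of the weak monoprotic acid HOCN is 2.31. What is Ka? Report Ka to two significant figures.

Ka = 3.8 × 10^-4

[H+] = 10^(-2.31) = 4.90 × 10^-3 M
At equilibrium [HA] = 0.0683 − 4.90 × 10^-3 = 6.34 × 10^-2 M
Ka = [H+][A-]/[HA] = (4.90 × 10^-3)² / 6.34 × 10^-2 = 3.8 × 10^-4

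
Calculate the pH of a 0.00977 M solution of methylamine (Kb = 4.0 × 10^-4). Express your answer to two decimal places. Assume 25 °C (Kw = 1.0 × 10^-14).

CH3NH2 + H2O ⇌ CH3NH3+ + OH-
Kb = x²/(0.00977 − x) = 4.0 × 10^-4
x is not negligible relative to C₀; solve x² + 0.0004·x − 3.91e-06 = 0.
x = [−0.0004 + √(0.0004² + 1.56e-05)]/2 = 1.79 × 10^-3 M
pOH = 2.75, so pH = 14.00 − pOH = 11.25

pH = 11.25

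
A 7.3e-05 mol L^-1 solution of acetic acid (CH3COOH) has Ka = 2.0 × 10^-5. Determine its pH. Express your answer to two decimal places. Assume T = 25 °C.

pH = 4.53

CH3COOH ⇌ CH3COO- + H+
From the ICE table, Ka = x²/(7.3e-05 − x) = 2.0 × 10^-5.
The 5% rule fails; solving x² + Ka·x − Ka·C₀ = 0 exactly:
x = (−Ka + √(Ka² + 4·Ka·C₀))/2 = 2.95 × 10^-5 M
pH = −log(2.95 × 10^-5) = 4.53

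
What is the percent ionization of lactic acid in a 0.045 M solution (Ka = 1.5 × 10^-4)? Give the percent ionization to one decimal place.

CH3CH(OH)COOH ⇌ CH3CH(OH)COO- + H+; let x = [H+] at equilibrium.
Solve x² + 0.00015x − 6.75e-06 = 0 → x = 2.52 × 10^-3 M
% ionization = x/C₀ × 100% = 2.52 × 10^-3/0.045 × 100% = 5.6%

5.6%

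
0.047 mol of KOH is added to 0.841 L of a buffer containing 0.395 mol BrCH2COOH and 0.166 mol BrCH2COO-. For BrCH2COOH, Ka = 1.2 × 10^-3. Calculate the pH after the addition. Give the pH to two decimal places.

pH = 2.71

After neutralization: n(BrCH2COOH) = 0.348 mol, n(BrCH2COO-) = 0.213 mol.
pKa = −log(1.2 × 10^-3) = 2.921
pH = pKa + log([A⁻]/[HA]) = 2.921 + log(0.213/0.348) = 2.921 -0.213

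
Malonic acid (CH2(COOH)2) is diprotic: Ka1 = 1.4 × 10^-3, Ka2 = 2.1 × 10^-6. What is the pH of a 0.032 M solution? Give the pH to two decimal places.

pH = 2.22

Since Ka1 ≫ Ka2, the first ionization dominates [H+].
Ka1 = x²/(0.032 − x) = 1.4 × 10^-3
Solving the quadratic: x = (−Ka1 + √(Ka1² + 4·Ka1·C₀))/2 = 6.03 × 10^-3 M
pH = −log(6.03 × 10^-3) = 2.22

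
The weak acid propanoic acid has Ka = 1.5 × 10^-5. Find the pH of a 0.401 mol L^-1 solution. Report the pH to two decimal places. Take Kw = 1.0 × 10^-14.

CH3CH2COOH ⇌ CH3CH2COO- + H+
Ka = x²/(0.401 − x) = 1.5 × 10^-5
Neglecting x in the denominator: x = √(1.5 × 10^-5 × 0.401) = 2.45 × 10^-3 M
(x/C₀ = 0.61% < 5%, so the approximation holds.)
pH = −log[H+] = −log(2.45 × 10^-3) = 2.61

pH = 2.61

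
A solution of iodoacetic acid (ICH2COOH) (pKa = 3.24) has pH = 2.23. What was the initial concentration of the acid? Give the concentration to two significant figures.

C₀ = 6.6 × 10^-2 M

[H+] = 10^(-2.23) = 5.89 × 10^-3 M = x
Ka = 10^(−3.24) = 5.75 × 10^-4
Ka = x²/(C₀ − x) ⇒ C₀ = x + x²/Ka
C₀ = 5.89 × 10^-3 + (5.89 × 10^-3)²/(5.75 × 10^-4) = 6.62 × 10^-2 M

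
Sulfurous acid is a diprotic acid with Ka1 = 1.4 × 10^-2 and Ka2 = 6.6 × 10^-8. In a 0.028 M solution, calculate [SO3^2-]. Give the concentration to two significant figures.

First ionization gives [H+] ≈ [HSO3-] = 1.40 × 10^-2 M.
Second step: Ka2 = [H+][SO3^2-]/[HSO3-] ≈ [SO3^2-] (since [H+] ≈ [HSO3-]).
So [SO3^2-] ≈ Ka2.

6.6 × 10^-8 M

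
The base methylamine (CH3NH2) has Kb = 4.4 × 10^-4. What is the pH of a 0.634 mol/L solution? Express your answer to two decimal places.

CH3NH2 + H2O ⇌ CH3NH3+ + OH-
Kb = x²/(0.634 − x) = 4.4 × 10^-4
Assume x ≪ 0.634: x ≈ √(4.4 × 10^-4 × 0.634) = 1.67 × 10^-2 M
pOH = −log(1.67 × 10^-2) = 1.78; pH = 14.00 − 1.78 = 12.22

pH = 12.22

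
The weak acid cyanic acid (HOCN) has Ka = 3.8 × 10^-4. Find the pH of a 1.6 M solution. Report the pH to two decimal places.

HOCN ⇌ OCN- + H+
From the ICE table, Ka = [H+]²/(1.6 − [H+]) = 3.8 × 10^-4.
Assume [H+] ≪ 1.6: [H+] ≈ √(3.8 × 10^-4 × 1.6) = 2.47 × 10^-2 M
Check: 1.5% ionized — well under 5%, approximation valid.
pH = −log(2.47 × 10^-2) = 1.61

pH = 1.61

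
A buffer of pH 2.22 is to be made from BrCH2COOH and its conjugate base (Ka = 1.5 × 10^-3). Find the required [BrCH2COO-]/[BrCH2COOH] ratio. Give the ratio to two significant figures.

pKa = -log(1.5 × 10^-3) = 2.824
pH = pKa + log(r) ⇒ log(r) = 2.22 − 2.824 = -0.604
r = [BrCH2COO-]/[BrCH2COOH] = 10^(-0.604) = 0.249

ratio = 0.25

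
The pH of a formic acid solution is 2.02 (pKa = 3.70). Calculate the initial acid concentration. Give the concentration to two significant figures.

[H+] = 10^(-2.02) = 9.55 × 10^-3 M = x
Ka = 10^(−3.70) = 2.00 × 10^-4
Ka = x²/(C₀ − x) ⇒ C₀ = x + x²/Ka
C₀ = 9.55 × 10^-3 + (9.55 × 10^-3)²/(2.00 × 10^-4) = 4.66 × 10^-1 M

C₀ = 4.7 × 10^-1 M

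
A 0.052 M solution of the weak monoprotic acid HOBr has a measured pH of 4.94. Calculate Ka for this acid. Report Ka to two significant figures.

[H+] = 10^(-4.94) = 1.15 × 10^-5 M
At equilibrium [HA] = 0.052 − 1.15 × 10^-5 = 5.20 × 10^-2 M
Ka = [H+][A-]/[HA] = (1.15 × 10^-5)² / 5.20 × 10^-2 = 2.5 × 10^-9

Ka = 2.5 × 10^-9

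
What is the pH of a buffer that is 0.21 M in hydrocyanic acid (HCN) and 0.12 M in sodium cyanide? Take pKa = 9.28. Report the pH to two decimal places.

pH = pKa + log([A⁻]/[HA]) = 9.28 + log(0.12/0.21)
pH = 9.28 + (-0.243) = 9.04

pH = 9.04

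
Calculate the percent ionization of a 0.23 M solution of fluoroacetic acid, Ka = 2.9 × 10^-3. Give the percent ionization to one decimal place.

10.6%

FCH2COOH ⇌ FCH2COO- + H+; let x = [H+] at equilibrium.
Solve x² + 0.0029x − 0.000667 = 0 → x = 2.44 × 10^-2 M
Fraction ionized = 2.44 × 10^-2 / 0.23 = 0.1061 → 10.6%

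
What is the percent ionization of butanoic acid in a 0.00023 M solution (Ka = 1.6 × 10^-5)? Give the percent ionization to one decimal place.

CH3(CH2)2COOH ⇌ CH3(CH2)2COO- + H+; let x = [H+] at equilibrium.
Ka = x²/(C₀ − x); solving the quadratic gives x = 5.32 × 10^-5 M.
Fraction ionized = 5.32 × 10^-5 / 0.00023 = 0.2313 → 23.1%

23.1%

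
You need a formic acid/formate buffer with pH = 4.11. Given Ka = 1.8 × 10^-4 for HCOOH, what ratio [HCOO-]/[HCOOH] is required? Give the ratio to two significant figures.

pKa = -log(1.8 × 10^-4) = 3.745
pH = pKa + log(r) ⇒ log(r) = 4.11 − 3.745 = +0.365
r = [HCOO-]/[HCOOH] = 10^(+0.365) = 2.32

ratio = 2.3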